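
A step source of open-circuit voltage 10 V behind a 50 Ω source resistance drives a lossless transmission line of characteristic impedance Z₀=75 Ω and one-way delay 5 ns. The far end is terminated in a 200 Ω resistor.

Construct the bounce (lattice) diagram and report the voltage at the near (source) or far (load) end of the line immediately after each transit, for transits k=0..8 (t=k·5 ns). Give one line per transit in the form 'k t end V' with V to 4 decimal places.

Γ_L=0.454545, Γ_S=-0.200000; launch V₁=10·75/125=6.000000
k=0 src: V=6.0000
k=1 load: inc=6.000000, refl=6.000000·0.454545=2.7273; V=0.000000+6.000000+2.727273=8.7273
k=2 src: inc=2.727273, refl=2.727273·-0.200000=-0.5455; V=6.000000+2.727273+-0.545455=8.1818
k=3 load: inc=-0.545455, refl=-0.545455·0.454545=-0.2479; V=8.727273+-0.545455+-0.247934=7.9339
k=4 src: inc=-0.247934, refl=-0.247934·-0.200000=0.0496; V=8.181818+-0.247934+0.049587=7.9835
k=5 load: inc=0.049587, refl=0.049587·0.454545=0.0225; V=7.933884+0.049587+0.022539=8.0060
k=6 src: inc=0.022539, refl=0.022539·-0.200000=-0.0045; V=7.983471+0.022539+-0.004508=8.0015
k=7 load: inc=-0.004508, refl=-0.004508·0.454545=-0.0020; V=8.006011+-0.004508+-0.002049=7.9995
k=8 src: inc=-0.002049, refl=-0.002049·-0.200000=0.0004; V=8.001503+-0.002049+0.000410=7.9999

0 0 source 6.0000
1 5 load 8.7273
2 10 source 8.1818
3 15 load 7.9339
4 20 source 7.9835
5 25 load 8.0060
6 30 source 8.0015
7 35 load 7.9995
8 40 source 7.9999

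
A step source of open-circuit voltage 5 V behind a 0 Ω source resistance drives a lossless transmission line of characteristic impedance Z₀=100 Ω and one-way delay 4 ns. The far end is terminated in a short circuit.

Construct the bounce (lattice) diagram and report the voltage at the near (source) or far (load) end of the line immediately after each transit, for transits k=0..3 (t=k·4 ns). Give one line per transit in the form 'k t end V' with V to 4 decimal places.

0 0 source 5.0000
1 4 load 0.0000
2 8 source 5.0000
3 12 load 0.0000

Γ_L=-1.000000, Γ_S=-1.000000; launch V₁=5·100/100=5.000000
k=0 src: V=5.0000
k=1 load: inc=5.000000, refl=5.000000·-1.000000=-5.0000; V=0.000000+5.000000+-5.000000=0.0000
k=2 src: inc=-5.000000, refl=-5.000000·-1.000000=5.0000; V=5.000000+-5.000000+5.000000=5.0000
k=3 load: inc=5.000000, refl=5.000000·-1.000000=-5.0000; V=0.000000+5.000000+-5.000000=0.0000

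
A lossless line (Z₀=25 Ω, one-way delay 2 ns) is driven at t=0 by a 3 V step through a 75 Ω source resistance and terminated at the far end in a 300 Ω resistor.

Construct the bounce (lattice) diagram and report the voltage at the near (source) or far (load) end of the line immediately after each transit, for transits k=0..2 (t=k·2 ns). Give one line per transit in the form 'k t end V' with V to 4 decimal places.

0 0 source 0.7500
1 2 load 1.3846
2 4 source 1.7019

Γ_L=0.846154, Γ_S=0.500000; launch V₁=3·25/100=0.750000
k=0 src: V=0.7500
k=1 load: inc=0.750000, refl=0.750000·0.846154=0.6346; V=0.000000+0.750000+0.634615=1.3846
k=2 src: inc=0.634615, refl=0.634615·0.500000=0.3173; V=0.750000+0.634615+0.317308=1.7019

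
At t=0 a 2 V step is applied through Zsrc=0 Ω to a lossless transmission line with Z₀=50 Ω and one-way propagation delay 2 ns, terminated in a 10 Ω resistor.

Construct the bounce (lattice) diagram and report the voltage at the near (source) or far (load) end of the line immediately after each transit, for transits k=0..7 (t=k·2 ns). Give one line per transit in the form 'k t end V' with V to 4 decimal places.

Γ_L=-0.666667, Γ_S=-1.000000; launch V₁=2·50/50=2.000000
k=0 src: V=2.0000
k=1 load: inc=2.000000, refl=2.000000·-0.666667=-1.3333; V=0.000000+2.000000+-1.333333=0.6667
k=2 src: inc=-1.333333, refl=-1.333333·-1.000000=1.3333; V=2.000000+-1.333333+1.333333=2.0000
k=3 load: inc=1.333333, refl=1.333333·-0.666667=-0.8889; V=0.666667+1.333333+-0.888889=1.1111
k=4 src: inc=-0.888889, refl=-0.888889·-1.000000=0.8889; V=2.000000+-0.888889+0.888889=2.0000
k=5 load: inc=0.888889, refl=0.888889·-0.666667=-0.5926; V=1.111111+0.888889+-0.592593=1.4074
k=6 src: inc=-0.592593, refl=-0.592593·-1.000000=0.5926; V=2.000000+-0.592593+0.592593=2.0000
k=7 load: inc=0.592593, refl=0.592593·-0.666667=-0.3951; V=1.407407+0.592593+-0.395062=1.6049

0 0 source 2.0000
1 2 load 0.6667
2 4 source 2.0000
3 6 load 1.1111
4 8 source 2.0000
5 10 load 1.4074
6 12 source 2.0000
7 14 load 1.6049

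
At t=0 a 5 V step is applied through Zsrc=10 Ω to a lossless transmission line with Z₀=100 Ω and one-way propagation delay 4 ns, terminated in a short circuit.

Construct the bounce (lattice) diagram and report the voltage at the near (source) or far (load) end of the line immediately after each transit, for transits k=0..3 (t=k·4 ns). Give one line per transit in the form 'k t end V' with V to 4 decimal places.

Γ_L=-1.000000, Γ_S=-0.818182; launch V₁=5·100/110=4.545455
k=0 src: V=4.5455
k=1 load: inc=4.545455, refl=4.545455·-1.000000=-4.5455; V=0.000000+4.545455+-4.545455=0.0000
k=2 src: inc=-4.545455, refl=-4.545455·-0.818182=3.7190; V=4.545455+-4.545455+3.719008=3.7190
k=3 load: inc=3.719008, refl=3.719008·-1.000000=-3.7190; V=0.000000+3.719008+-3.719008=0.0000

0 0 source 4.5455
1 4 load 0.0000
2 8 source 3.7190
3 12 load 0.0000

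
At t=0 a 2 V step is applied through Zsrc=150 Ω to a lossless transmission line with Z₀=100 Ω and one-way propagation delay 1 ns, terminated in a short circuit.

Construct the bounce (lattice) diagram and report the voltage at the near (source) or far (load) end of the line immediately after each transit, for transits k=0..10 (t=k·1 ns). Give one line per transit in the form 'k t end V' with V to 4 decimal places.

0 0 source 0.8000
1 1 load 0.0000
2 2 source -0.1600
3 3 load 0.0000
4 4 source 0.0320
5 5 load 0.0000
6 6 source -0.0064
7 7 load 0.0000
8 8 source 0.0013
9 9 load 0.0000
10 10 source -0.0003

Γ_L=-1.000000, Γ_S=0.200000; launch V₁=2·100/250=0.800000
k=0 src: V=0.8000
k=1 load: inc=0.800000, refl=0.800000·-1.000000=-0.8000; V=0.000000+0.800000+-0.800000=0.0000
k=2 src: inc=-0.800000, refl=-0.800000·0.200000=-0.1600; V=0.800000+-0.800000+-0.160000=-0.1600
k=3 load: inc=-0.160000, refl=-0.160000·-1.000000=0.1600; V=0.000000+-0.160000+0.160000=0.0000
k=4 src: inc=0.160000, refl=0.160000·0.200000=0.0320; V=-0.160000+0.160000+0.032000=0.0320
k=5 load: inc=0.032000, refl=0.032000·-1.000000=-0.0320; V=0.000000+0.032000+-0.032000=0.0000
k=6 src: inc=-0.032000, refl=-0.032000·0.200000=-0.0064; V=0.032000+-0.032000+-0.006400=-0.0064
k=7 load: inc=-0.006400, refl=-0.006400·-1.000000=0.0064; V=0.000000+-0.006400+0.006400=0.0000
k=8 src: inc=0.006400, refl=0.006400·0.200000=0.0013; V=-0.006400+0.006400+0.001280=0.0013
k=9 load: inc=0.001280, refl=0.001280·-1.000000=-0.0013; V=0.000000+0.001280+-0.001280=0.0000
k=10 src: inc=-0.001280, refl=-0.001280·0.200000=-0.0003; V=0.001280+-0.001280+-0.000256=-0.0003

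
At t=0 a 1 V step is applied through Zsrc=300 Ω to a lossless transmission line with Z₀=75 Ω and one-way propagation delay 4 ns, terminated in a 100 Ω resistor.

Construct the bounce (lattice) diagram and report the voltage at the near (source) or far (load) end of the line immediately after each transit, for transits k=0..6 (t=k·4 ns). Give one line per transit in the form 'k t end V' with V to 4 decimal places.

Γ_L=0.142857, Γ_S=0.600000; launch V₁=1·75/375=0.200000
k=0 src: V=0.2000
k=1 load: inc=0.200000, refl=0.200000·0.142857=0.0286; V=0.000000+0.200000+0.028571=0.2286
k=2 src: inc=0.028571, refl=0.028571·0.600000=0.0171; V=0.200000+0.028571+0.017143=0.2457
k=3 load: inc=0.017143, refl=0.017143·0.142857=0.0024; V=0.228571+0.017143+0.002449=0.2482
k=4 src: inc=0.002449, refl=0.002449·0.600000=0.0015; V=0.245714+0.002449+0.001469=0.2496
k=5 load: inc=0.001469, refl=0.001469·0.142857=0.0002; V=0.248163+0.001469+0.000210=0.2498
k=6 src: inc=0.000210, refl=0.000210·0.600000=0.0001; V=0.249633+0.000210+0.000126=0.2500

0 0 source 0.2000
1 4 load 0.2286
2 8 source 0.2457
3 12 load 0.2482
4 16 source 0.2496
5 20 load 0.2498
6 24 source 0.2500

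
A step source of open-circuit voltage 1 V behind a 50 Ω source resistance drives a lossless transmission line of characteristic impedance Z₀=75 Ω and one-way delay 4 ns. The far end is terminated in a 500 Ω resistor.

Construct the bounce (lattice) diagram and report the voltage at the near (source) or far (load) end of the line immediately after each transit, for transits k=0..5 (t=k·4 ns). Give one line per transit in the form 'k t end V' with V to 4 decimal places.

Γ_L=0.739130, Γ_S=-0.200000; launch V₁=1·75/125=0.600000
k=0 src: V=0.6000
k=1 load: inc=0.600000, refl=0.600000·0.739130=0.4435; V=0.000000+0.600000+0.443478=1.0435
k=2 src: inc=0.443478, refl=0.443478·-0.200000=-0.0887; V=0.600000+0.443478+-0.088696=0.9548
k=3 load: inc=-0.088696, refl=-0.088696·0.739130=-0.0656; V=1.043478+-0.088696+-0.065558=0.8892
k=4 src: inc=-0.065558, refl=-0.065558·-0.200000=0.0131; V=0.954783+-0.065558+0.013112=0.9023
k=5 load: inc=0.013112, refl=0.013112·0.739130=0.0097; V=0.889225+0.013112+0.009691=0.9120

0 0 source 0.6000
1 4 load 1.0435
2 8 source 0.9548
3 12 load 0.8892
4 16 source 0.9023
5 20 load 0.9120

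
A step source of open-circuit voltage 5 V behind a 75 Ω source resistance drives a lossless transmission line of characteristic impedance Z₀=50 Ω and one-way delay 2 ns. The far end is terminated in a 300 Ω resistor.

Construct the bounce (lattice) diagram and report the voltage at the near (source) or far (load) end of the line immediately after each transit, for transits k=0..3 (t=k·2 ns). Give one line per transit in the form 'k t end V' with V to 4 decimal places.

Γ_L=0.714286, Γ_S=0.200000; launch V₁=5·50/125=2.000000
k=0 src: V=2.0000
k=1 load: inc=2.000000, refl=2.000000·0.714286=1.4286; V=0.000000+2.000000+1.428571=3.4286
k=2 src: inc=1.428571, refl=1.428571·0.200000=0.2857; V=2.000000+1.428571+0.285714=3.7143
k=3 load: inc=0.285714, refl=0.285714·0.714286=0.2041; V=3.428571+0.285714+0.204082=3.9184

0 0 source 2.0000
1 2 load 3.4286
2 4 source 3.7143
3 6 load 3.9184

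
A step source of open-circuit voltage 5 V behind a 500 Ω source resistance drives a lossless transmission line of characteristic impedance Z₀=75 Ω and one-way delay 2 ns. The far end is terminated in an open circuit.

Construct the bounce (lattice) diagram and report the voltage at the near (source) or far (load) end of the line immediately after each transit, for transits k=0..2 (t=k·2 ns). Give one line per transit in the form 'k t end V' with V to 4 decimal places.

0 0 source 0.6522
1 2 load 1.3043
2 4 source 1.7864

Γ_L=1.000000, Γ_S=0.739130; launch V₁=5·75/575=0.652174
k=0 src: V=0.6522
k=1 load: inc=0.652174, refl=0.652174·1.000000=0.6522; V=0.000000+0.652174+0.652174=1.3043
k=2 src: inc=0.652174, refl=0.652174·0.739130=0.4820; V=0.652174+0.652174+0.482042=1.7864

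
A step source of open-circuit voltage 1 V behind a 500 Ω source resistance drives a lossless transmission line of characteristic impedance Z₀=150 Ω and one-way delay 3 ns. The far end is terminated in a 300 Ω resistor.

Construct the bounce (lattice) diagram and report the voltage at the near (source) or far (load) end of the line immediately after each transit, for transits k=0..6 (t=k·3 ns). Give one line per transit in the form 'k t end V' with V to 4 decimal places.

Γ_L=0.333333, Γ_S=0.538462; launch V₁=1·150/650=0.230769
k=0 src: V=0.2308
k=1 load: inc=0.230769, refl=0.230769·0.333333=0.0769; V=0.000000+0.230769+0.076923=0.3077
k=2 src: inc=0.076923, refl=0.076923·0.538462=0.0414; V=0.230769+0.076923+0.041420=0.3491
k=3 load: inc=0.041420, refl=0.041420·0.333333=0.0138; V=0.307692+0.041420+0.013807=0.3629
k=4 src: inc=0.013807, refl=0.013807·0.538462=0.0074; V=0.349112+0.013807+0.007434=0.3704
k=5 load: inc=0.007434, refl=0.007434·0.333333=0.0025; V=0.362919+0.007434+0.002478=0.3728
k=6 src: inc=0.002478, refl=0.002478·0.538462=0.0013; V=0.370354+0.002478+0.001334=0.3742

0 0 source 0.2308
1 3 load 0.3077
2 6 source 0.3491
3 9 load 0.3629
4 12 source 0.3704
5 15 load 0.3728
6 18 source 0.3742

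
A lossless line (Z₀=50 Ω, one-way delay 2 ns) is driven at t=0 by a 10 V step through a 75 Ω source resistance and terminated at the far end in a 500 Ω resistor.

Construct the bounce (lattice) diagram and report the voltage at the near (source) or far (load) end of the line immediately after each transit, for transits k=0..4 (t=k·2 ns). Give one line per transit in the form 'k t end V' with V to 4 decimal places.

0 0 source 4.0000
1 2 load 7.2727
2 4 source 7.9273
3 6 load 8.4628
4 8 source 8.5699

Γ_L=0.818182, Γ_S=0.200000; launch V₁=10·50/125=4.000000
k=0 src: V=4.0000
k=1 load: inc=4.000000, refl=4.000000·0.818182=3.2727; V=0.000000+4.000000+3.272727=7.2727
k=2 src: inc=3.272727, refl=3.272727·0.200000=0.6545; V=4.000000+3.272727+0.654545=7.9273
k=3 load: inc=0.654545, refl=0.654545·0.818182=0.5355; V=7.272727+0.654545+0.535537=8.4628
k=4 src: inc=0.535537, refl=0.535537·0.200000=0.1071; V=7.927273+0.535537+0.107107=8.5699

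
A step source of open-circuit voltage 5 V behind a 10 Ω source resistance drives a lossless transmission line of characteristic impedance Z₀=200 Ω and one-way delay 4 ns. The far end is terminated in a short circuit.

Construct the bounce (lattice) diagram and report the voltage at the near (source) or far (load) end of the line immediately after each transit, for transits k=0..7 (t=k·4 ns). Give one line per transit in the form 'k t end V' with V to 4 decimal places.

0 0 source 4.7619
1 4 load 0.0000
2 8 source 4.3084
3 12 load 0.0000
4 16 source 3.8981
5 20 load 0.0000
6 24 source 3.5268
7 28 load 0.0000

Γ_L=-1.000000, Γ_S=-0.904762; launch V₁=5·200/210=4.761905
k=0 src: V=4.7619
k=1 load: inc=4.761905, refl=4.761905·-1.000000=-4.7619; V=0.000000+4.761905+-4.761905=0.0000
k=2 src: inc=-4.761905, refl=-4.761905·-0.904762=4.3084; V=4.761905+-4.761905+4.308390=4.3084
k=3 load: inc=4.308390, refl=4.308390·-1.000000=-4.3084; V=0.000000+4.308390+-4.308390=0.0000
k=4 src: inc=-4.308390, refl=-4.308390·-0.904762=3.8981; V=4.308390+-4.308390+3.898067=3.8981
k=5 load: inc=3.898067, refl=3.898067·-1.000000=-3.8981; V=0.000000+3.898067+-3.898067=0.0000
k=6 src: inc=-3.898067, refl=-3.898067·-0.904762=3.5268; V=3.898067+-3.898067+3.526823=3.5268
k=7 load: inc=3.526823, refl=3.526823·-1.000000=-3.5268; V=0.000000+3.526823+-3.526823=0.0000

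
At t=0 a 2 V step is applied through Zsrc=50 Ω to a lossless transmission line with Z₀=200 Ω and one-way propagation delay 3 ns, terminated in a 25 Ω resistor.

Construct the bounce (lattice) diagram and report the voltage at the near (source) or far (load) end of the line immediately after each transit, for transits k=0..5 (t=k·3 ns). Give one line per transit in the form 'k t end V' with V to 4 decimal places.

0 0 source 1.6000
1 3 load 0.3556
2 6 source 1.1022
3 9 load 0.5215
4 12 source 0.8699
5 15 load 0.5989

Γ_L=-0.777778, Γ_S=-0.600000; launch V₁=2·200/250=1.600000
k=0 src: V=1.6000
k=1 load: inc=1.600000, refl=1.600000·-0.777778=-1.2444; V=0.000000+1.600000+-1.244444=0.3556
k=2 src: inc=-1.244444, refl=-1.244444·-0.600000=0.7467; V=1.600000+-1.244444+0.746667=1.1022
k=3 load: inc=0.746667, refl=0.746667·-0.777778=-0.5807; V=0.355556+0.746667+-0.580741=0.5215
k=4 src: inc=-0.580741, refl=-0.580741·-0.600000=0.3484; V=1.102222+-0.580741+0.348444=0.8699
k=5 load: inc=0.348444, refl=0.348444·-0.777778=-0.2710; V=0.521481+0.348444+-0.271012=0.5989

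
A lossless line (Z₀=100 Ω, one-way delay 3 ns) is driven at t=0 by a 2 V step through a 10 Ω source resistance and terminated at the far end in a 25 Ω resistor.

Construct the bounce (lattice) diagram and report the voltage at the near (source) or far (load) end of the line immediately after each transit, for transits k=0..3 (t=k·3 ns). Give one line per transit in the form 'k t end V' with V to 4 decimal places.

Γ_L=-0.600000, Γ_S=-0.818182; launch V₁=2·100/110=1.818182
k=0 src: V=1.8182
k=1 load: inc=1.818182, refl=1.818182·-0.600000=-1.0909; V=0.000000+1.818182+-1.090909=0.7273
k=2 src: inc=-1.090909, refl=-1.090909·-0.818182=0.8926; V=1.818182+-1.090909+0.892562=1.6198
k=3 load: inc=0.892562, refl=0.892562·-0.600000=-0.5355; V=0.727273+0.892562+-0.535537=1.0843

0 0 source 1.8182
1 3 load 0.7273
2 6 source 1.6198
3 9 load 1.0843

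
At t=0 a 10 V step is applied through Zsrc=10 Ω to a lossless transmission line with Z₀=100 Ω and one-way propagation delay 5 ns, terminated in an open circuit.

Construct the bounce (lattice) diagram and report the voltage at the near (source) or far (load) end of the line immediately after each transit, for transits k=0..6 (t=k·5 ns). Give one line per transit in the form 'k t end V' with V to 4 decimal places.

0 0 source 9.0909
1 5 load 18.1818
2 10 source 10.7438
3 15 load 3.3058
4 20 source 9.3914
5 25 load 15.4771
6 30 source 10.4979

Γ_L=1.000000, Γ_S=-0.818182; launch V₁=10·100/110=9.090909
k=0 src: V=9.0909
k=1 load: inc=9.090909, refl=9.090909·1.000000=9.0909; V=0.000000+9.090909+9.090909=18.1818
k=2 src: inc=9.090909, refl=9.090909·-0.818182=-7.4380; V=9.090909+9.090909+-7.438017=10.7438
k=3 load: inc=-7.438017, refl=-7.438017·1.000000=-7.4380; V=18.181818+-7.438017+-7.438017=3.3058
k=4 src: inc=-7.438017, refl=-7.438017·-0.818182=6.0856; V=10.743802+-7.438017+6.085650=9.3914
k=5 load: inc=6.085650, refl=6.085650·1.000000=6.0856; V=3.305785+6.085650+6.085650=15.4771
k=6 src: inc=6.085650, refl=6.085650·-0.818182=-4.9792; V=9.391435+6.085650+-4.979168=10.4979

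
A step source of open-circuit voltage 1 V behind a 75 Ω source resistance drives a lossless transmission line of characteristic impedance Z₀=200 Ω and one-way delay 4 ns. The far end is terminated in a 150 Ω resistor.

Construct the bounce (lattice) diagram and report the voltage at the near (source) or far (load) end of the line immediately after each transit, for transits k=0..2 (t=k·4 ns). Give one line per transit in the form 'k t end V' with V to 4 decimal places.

0 0 source 0.7273
1 4 load 0.6234
2 8 source 0.6706

Γ_L=-0.142857, Γ_S=-0.454545; launch V₁=1·200/275=0.727273
k=0 src: V=0.7273
k=1 load: inc=0.727273, refl=0.727273·-0.142857=-0.1039; V=0.000000+0.727273+-0.103896=0.6234
k=2 src: inc=-0.103896, refl=-0.103896·-0.454545=0.0472; V=0.727273+-0.103896+0.047226=0.6706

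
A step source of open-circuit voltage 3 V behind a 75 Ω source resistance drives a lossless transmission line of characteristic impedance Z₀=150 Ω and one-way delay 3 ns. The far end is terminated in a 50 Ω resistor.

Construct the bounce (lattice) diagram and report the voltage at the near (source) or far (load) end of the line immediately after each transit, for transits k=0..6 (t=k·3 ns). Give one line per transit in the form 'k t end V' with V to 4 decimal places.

Γ_L=-0.500000, Γ_S=-0.333333; launch V₁=3·150/225=2.000000
k=0 src: V=2.0000
k=1 load: inc=2.000000, refl=2.000000·-0.500000=-1.0000; V=0.000000+2.000000+-1.000000=1.0000
k=2 src: inc=-1.000000, refl=-1.000000·-0.333333=0.3333; V=2.000000+-1.000000+0.333333=1.3333
k=3 load: inc=0.333333, refl=0.333333·-0.500000=-0.1667; V=1.000000+0.333333+-0.166667=1.1667
k=4 src: inc=-0.166667, refl=-0.166667·-0.333333=0.0556; V=1.333333+-0.166667+0.055556=1.2222
k=5 load: inc=0.055556, refl=0.055556·-0.500000=-0.0278; V=1.166667+0.055556+-0.027778=1.1944
k=6 src: inc=-0.027778, refl=-0.027778·-0.333333=0.0093; V=1.222222+-0.027778+0.009259=1.2037

0 0 source 2.0000
1 3 load 1.0000
2 6 source 1.3333
3 9 load 1.1667
4 12 source 1.2222
5 15 load 1.1944
6 18 source 1.2037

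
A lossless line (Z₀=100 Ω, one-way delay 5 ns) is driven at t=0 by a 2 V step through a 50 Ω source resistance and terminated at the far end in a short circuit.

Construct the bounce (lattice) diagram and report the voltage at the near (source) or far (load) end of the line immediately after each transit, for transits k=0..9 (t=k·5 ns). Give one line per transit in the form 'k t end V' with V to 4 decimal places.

0 0 source 1.3333
1 5 load 0.0000
2 10 source 0.4444
3 15 load 0.0000
4 20 source 0.1481
5 25 load 0.0000
6 30 source 0.0494
7 35 load 0.0000
8 40 source 0.0165
9 45 load 0.0000

Γ_L=-1.000000, Γ_S=-0.333333; launch V₁=2·100/150=1.333333
k=0 src: V=1.3333
k=1 load: inc=1.333333, refl=1.333333·-1.000000=-1.3333; V=0.000000+1.333333+-1.333333=0.0000
k=2 src: inc=-1.333333, refl=-1.333333·-0.333333=0.4444; V=1.333333+-1.333333+0.444444=0.4444
k=3 load: inc=0.444444, refl=0.444444·-1.000000=-0.4444; V=0.000000+0.444444+-0.444444=0.0000
k=4 src: inc=-0.444444, refl=-0.444444·-0.333333=0.1481; V=0.444444+-0.444444+0.148148=0.1481
k=5 load: inc=0.148148, refl=0.148148·-1.000000=-0.1481; V=0.000000+0.148148+-0.148148=0.0000
k=6 src: inc=-0.148148, refl=-0.148148·-0.333333=0.0494; V=0.148148+-0.148148+0.049383=0.0494
k=7 load: inc=0.049383, refl=0.049383·-1.000000=-0.0494; V=0.000000+0.049383+-0.049383=0.0000
k=8 src: inc=-0.049383, refl=-0.049383·-0.333333=0.0165; V=0.049383+-0.049383+0.016461=0.0165
k=9 load: inc=0.016461, refl=0.016461·-1.000000=-0.0165; V=0.000000+0.016461+-0.016461=0.0000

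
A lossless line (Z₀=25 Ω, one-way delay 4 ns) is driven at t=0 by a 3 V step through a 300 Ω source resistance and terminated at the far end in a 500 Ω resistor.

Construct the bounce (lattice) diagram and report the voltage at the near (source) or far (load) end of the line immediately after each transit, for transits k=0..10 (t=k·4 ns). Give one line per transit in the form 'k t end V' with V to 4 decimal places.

0 0 source 0.2308
1 4 load 0.4396
2 8 source 0.6162
3 12 load 0.7761
4 16 source 0.9113
5 20 load 1.0337
6 24 source 1.1372
7 28 load 1.2309
8 32 source 1.3102
9 36 load 1.3819
10 40 source 1.4426

Γ_L=0.904762, Γ_S=0.846154; launch V₁=3·25/325=0.230769
k=0 src: V=0.2308
k=1 load: inc=0.230769, refl=0.230769·0.904762=0.2088; V=0.000000+0.230769+0.208791=0.4396
k=2 src: inc=0.208791, refl=0.208791·0.846154=0.1767; V=0.230769+0.208791+0.176669=0.6162
k=3 load: inc=0.176669, refl=0.176669·0.904762=0.1598; V=0.439560+0.176669+0.159844=0.7761
k=4 src: inc=0.159844, refl=0.159844·0.846154=0.1353; V=0.616230+0.159844+0.135252=0.9113
k=5 load: inc=0.135252, refl=0.135252·0.904762=0.1224; V=0.776074+0.135252+0.122371=1.0337
k=6 src: inc=0.122371, refl=0.122371·0.846154=0.1035; V=0.911326+0.122371+0.103545=1.1372
k=7 load: inc=0.103545, refl=0.103545·0.904762=0.0937; V=1.033697+0.103545+0.093684=1.2309
k=8 src: inc=0.093684, refl=0.093684·0.846154=0.0793; V=1.137242+0.093684+0.079271=1.3102
k=9 load: inc=0.079271, refl=0.079271·0.904762=0.0717; V=1.230926+0.079271+0.071721=1.3819
k=10 src: inc=0.071721, refl=0.071721·0.846154=0.0607; V=1.310197+0.071721+0.060687=1.4426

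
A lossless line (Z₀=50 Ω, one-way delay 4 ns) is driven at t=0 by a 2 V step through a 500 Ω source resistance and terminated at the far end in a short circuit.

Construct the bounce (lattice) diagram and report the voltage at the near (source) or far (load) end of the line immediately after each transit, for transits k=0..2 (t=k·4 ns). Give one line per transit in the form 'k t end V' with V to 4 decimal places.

Γ_L=-1.000000, Γ_S=0.818182; launch V₁=2·50/550=0.181818
k=0 src: V=0.1818
k=1 load: inc=0.181818, refl=0.181818·-1.000000=-0.1818; V=0.000000+0.181818+-0.181818=0.0000
k=2 src: inc=-0.181818, refl=-0.181818·0.818182=-0.1488; V=0.181818+-0.181818+-0.148760=-0.1488

0 0 source 0.1818
1 4 load 0.0000
2 8 source -0.1488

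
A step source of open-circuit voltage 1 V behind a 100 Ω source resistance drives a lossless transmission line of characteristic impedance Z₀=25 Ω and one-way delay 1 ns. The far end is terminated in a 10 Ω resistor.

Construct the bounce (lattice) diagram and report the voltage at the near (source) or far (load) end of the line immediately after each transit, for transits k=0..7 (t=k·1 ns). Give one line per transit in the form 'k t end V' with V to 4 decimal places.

Γ_L=-0.428571, Γ_S=0.600000; launch V₁=1·25/125=0.200000
k=0 src: V=0.2000
k=1 load: inc=0.200000, refl=0.200000·-0.428571=-0.0857; V=0.000000+0.200000+-0.085714=0.1143
k=2 src: inc=-0.085714, refl=-0.085714·0.600000=-0.0514; V=0.200000+-0.085714+-0.051429=0.0629
k=3 load: inc=-0.051429, refl=-0.051429·-0.428571=0.0220; V=0.114286+-0.051429+0.022041=0.0849
k=4 src: inc=0.022041, refl=0.022041·0.600000=0.0132; V=0.062857+0.022041+0.013224=0.0981
k=5 load: inc=0.013224, refl=0.013224·-0.428571=-0.0057; V=0.084898+0.013224+-0.005668=0.0925
k=6 src: inc=-0.005668, refl=-0.005668·0.600000=-0.0034; V=0.098122+-0.005668+-0.003401=0.0891
k=7 load: inc=-0.003401, refl=-0.003401·-0.428571=0.0015; V=0.092455+-0.003401+0.001457=0.0905

0 0 source 0.2000
1 1 load 0.1143
2 2 source 0.0629
3 3 load 0.0849
4 4 source 0.0981
5 5 load 0.0925
6 6 source 0.0891
7 7 load 0.0905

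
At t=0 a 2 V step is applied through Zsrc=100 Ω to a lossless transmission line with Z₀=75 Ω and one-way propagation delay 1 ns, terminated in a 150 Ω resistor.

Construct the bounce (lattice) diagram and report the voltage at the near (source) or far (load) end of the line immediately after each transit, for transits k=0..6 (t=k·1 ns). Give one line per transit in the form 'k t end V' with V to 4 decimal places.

Γ_L=0.333333, Γ_S=0.142857; launch V₁=2·75/175=0.857143
k=0 src: V=0.8571
k=1 load: inc=0.857143, refl=0.857143·0.333333=0.2857; V=0.000000+0.857143+0.285714=1.1429
k=2 src: inc=0.285714, refl=0.285714·0.142857=0.0408; V=0.857143+0.285714+0.040816=1.1837
k=3 load: inc=0.040816, refl=0.040816·0.333333=0.0136; V=1.142857+0.040816+0.013605=1.1973
k=4 src: inc=0.013605, refl=0.013605·0.142857=0.0019; V=1.183673+0.013605+0.001944=1.1992
k=5 load: inc=0.001944, refl=0.001944·0.333333=0.0006; V=1.197279+0.001944+0.000648=1.1999
k=6 src: inc=0.000648, refl=0.000648·0.142857=0.0001; V=1.199223+0.000648+0.000093=1.2000

0 0 source 0.8571
1 1 load 1.1429
2 2 source 1.1837
3 3 load 1.1973
4 4 source 1.1992
5 5 load 1.1999
6 6 source 1.2000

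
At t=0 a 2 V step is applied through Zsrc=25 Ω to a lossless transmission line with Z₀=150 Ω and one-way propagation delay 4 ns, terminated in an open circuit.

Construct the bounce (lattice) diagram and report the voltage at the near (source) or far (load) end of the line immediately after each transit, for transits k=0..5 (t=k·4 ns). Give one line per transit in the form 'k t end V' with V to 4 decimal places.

Γ_L=1.000000, Γ_S=-0.714286; launch V₁=2·150/175=1.714286
k=0 src: V=1.7143
k=1 load: inc=1.714286, refl=1.714286·1.000000=1.7143; V=0.000000+1.714286+1.714286=3.4286
k=2 src: inc=1.714286, refl=1.714286·-0.714286=-1.2245; V=1.714286+1.714286+-1.224490=2.2041
k=3 load: inc=-1.224490, refl=-1.224490·1.000000=-1.2245; V=3.428571+-1.224490+-1.224490=0.9796
k=4 src: inc=-1.224490, refl=-1.224490·-0.714286=0.8746; V=2.204082+-1.224490+0.874636=1.8542
k=5 load: inc=0.874636, refl=0.874636·1.000000=0.8746; V=0.979592+0.874636+0.874636=2.7289

0 0 source 1.7143
1 4 load 3.4286
2 8 source 2.2041
3 12 load 0.9796
4 16 source 1.8542
5 20 load 2.7289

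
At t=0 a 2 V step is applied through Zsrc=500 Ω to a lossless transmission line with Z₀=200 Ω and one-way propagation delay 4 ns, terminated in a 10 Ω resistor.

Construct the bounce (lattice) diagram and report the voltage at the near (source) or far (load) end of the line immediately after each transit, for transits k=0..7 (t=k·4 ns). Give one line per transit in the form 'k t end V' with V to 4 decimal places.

0 0 source 0.5714
1 4 load 0.0544
2 8 source -0.1672
3 12 load 0.0333
4 16 source 0.1192
5 20 load 0.0415
6 24 source 0.0082
7 28 load 0.0383

Γ_L=-0.904762, Γ_S=0.428571; launch V₁=2·200/700=0.571429
k=0 src: V=0.5714
k=1 load: inc=0.571429, refl=0.571429·-0.904762=-0.5170; V=0.000000+0.571429+-0.517007=0.0544
k=2 src: inc=-0.517007, refl=-0.517007·0.428571=-0.2216; V=0.571429+-0.517007+-0.221574=-0.1672
k=3 load: inc=-0.221574, refl=-0.221574·-0.904762=0.2005; V=0.054422+-0.221574+0.200472=0.0333
k=4 src: inc=0.200472, refl=0.200472·0.428571=0.0859; V=-0.167153+0.200472+0.085917=0.1192
k=5 load: inc=0.085917, refl=0.085917·-0.904762=-0.0777; V=0.033319+0.085917+-0.077734=0.0415
k=6 src: inc=-0.077734, refl=-0.077734·0.428571=-0.0333; V=0.119236+-0.077734+-0.033315=0.0082
k=7 load: inc=-0.033315, refl=-0.033315·-0.904762=0.0301; V=0.041502+-0.033315+0.030142=0.0383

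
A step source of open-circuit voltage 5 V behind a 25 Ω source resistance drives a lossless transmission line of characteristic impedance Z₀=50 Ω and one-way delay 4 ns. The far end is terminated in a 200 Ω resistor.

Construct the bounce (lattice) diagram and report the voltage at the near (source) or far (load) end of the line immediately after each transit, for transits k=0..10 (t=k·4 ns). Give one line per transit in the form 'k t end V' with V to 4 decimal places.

Γ_L=0.600000, Γ_S=-0.333333; launch V₁=5·50/75=3.333333
k=0 src: V=3.3333
k=1 load: inc=3.333333, refl=3.333333·0.600000=2.0000; V=0.000000+3.333333+2.000000=5.3333
k=2 src: inc=2.000000, refl=2.000000·-0.333333=-0.6667; V=3.333333+2.000000+-0.666667=4.6667
k=3 load: inc=-0.666667, refl=-0.666667·0.600000=-0.4000; V=5.333333+-0.666667+-0.400000=4.2667
k=4 src: inc=-0.400000, refl=-0.400000·-0.333333=0.1333; V=4.666667+-0.400000+0.133333=4.4000
k=5 load: inc=0.133333, refl=0.133333·0.600000=0.0800; V=4.266667+0.133333+0.080000=4.4800
k=6 src: inc=0.080000, refl=0.080000·-0.333333=-0.0267; V=4.400000+0.080000+-0.026667=4.4533
k=7 load: inc=-0.026667, refl=-0.026667·0.600000=-0.0160; V=4.480000+-0.026667+-0.016000=4.4373
k=8 src: inc=-0.016000, refl=-0.016000·-0.333333=0.0053; V=4.453333+-0.016000+0.005333=4.4427
k=9 load: inc=0.005333, refl=0.005333·0.600000=0.0032; V=4.437333+0.005333+0.003200=4.4459
k=10 src: inc=0.003200, refl=0.003200·-0.333333=-0.0011; V=4.442667+0.003200+-0.001067=4.4448

0 0 source 3.3333
1 4 load 5.3333
2 8 source 4.6667
3 12 load 4.2667
4 16 source 4.4000
5 20 load 4.4800
6 24 source 4.4533
7 28 load 4.4373
8 32 source 4.4427
9 36 load 4.4459
10 40 source 4.4448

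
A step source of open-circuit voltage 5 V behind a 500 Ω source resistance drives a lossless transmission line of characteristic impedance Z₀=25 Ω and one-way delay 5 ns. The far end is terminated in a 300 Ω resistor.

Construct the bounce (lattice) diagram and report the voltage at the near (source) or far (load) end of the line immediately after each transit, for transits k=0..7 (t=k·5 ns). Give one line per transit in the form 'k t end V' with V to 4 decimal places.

0 0 source 0.2381
1 5 load 0.4396
2 10 source 0.6218
3 15 load 0.7761
4 20 source 0.9156
5 25 load 1.0337
6 30 source 1.1405
7 35 load 1.2309

Γ_L=0.846154, Γ_S=0.904762; launch V₁=5·25/525=0.238095
k=0 src: V=0.2381
k=1 load: inc=0.238095, refl=0.238095·0.846154=0.2015; V=0.000000+0.238095+0.201465=0.4396
k=2 src: inc=0.201465, refl=0.201465·0.904762=0.1823; V=0.238095+0.201465+0.182278=0.6218
k=3 load: inc=0.182278, refl=0.182278·0.846154=0.1542; V=0.439560+0.182278+0.154235=0.7761
k=4 src: inc=0.154235, refl=0.154235·0.904762=0.1395; V=0.621838+0.154235+0.139546=0.9156
k=5 load: inc=0.139546, refl=0.139546·0.846154=0.1181; V=0.776074+0.139546+0.118078=1.0337
k=6 src: inc=0.118078, refl=0.118078·0.904762=0.1068; V=0.915620+0.118078+0.106832=1.1405
k=7 load: inc=0.106832, refl=0.106832·0.846154=0.0904; V=1.033697+0.106832+0.090396=1.2309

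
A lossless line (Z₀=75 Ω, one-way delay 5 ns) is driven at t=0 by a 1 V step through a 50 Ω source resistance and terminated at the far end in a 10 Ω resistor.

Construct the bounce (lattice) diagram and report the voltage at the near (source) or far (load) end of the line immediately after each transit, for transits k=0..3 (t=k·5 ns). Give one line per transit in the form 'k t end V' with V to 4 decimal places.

Γ_L=-0.764706, Γ_S=-0.200000; launch V₁=1·75/125=0.600000
k=0 src: V=0.6000
k=1 load: inc=0.600000, refl=0.600000·-0.764706=-0.4588; V=0.000000+0.600000+-0.458824=0.1412
k=2 src: inc=-0.458824, refl=-0.458824·-0.200000=0.0918; V=0.600000+-0.458824+0.091765=0.2329
k=3 load: inc=0.091765, refl=0.091765·-0.764706=-0.0702; V=0.141176+0.091765+-0.070173=0.1628

0 0 source 0.6000
1 5 load 0.1412
2 10 source 0.2329
3 15 load 0.1628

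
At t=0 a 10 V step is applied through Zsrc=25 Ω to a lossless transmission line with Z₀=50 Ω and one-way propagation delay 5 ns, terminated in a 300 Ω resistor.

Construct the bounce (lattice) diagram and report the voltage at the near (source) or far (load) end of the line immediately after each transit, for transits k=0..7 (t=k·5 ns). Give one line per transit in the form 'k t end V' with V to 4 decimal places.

0 0 source 6.6667
1 5 load 11.4286
2 10 source 9.8413
3 15 load 8.7075
4 20 source 9.0854
5 25 load 9.3554
6 30 source 9.2654
7 35 load 9.2011

Γ_L=0.714286, Γ_S=-0.333333; launch V₁=10·50/75=6.666667
k=0 src: V=6.6667
k=1 load: inc=6.666667, refl=6.666667·0.714286=4.7619; V=0.000000+6.666667+4.761905=11.4286
k=2 src: inc=4.761905, refl=4.761905·-0.333333=-1.5873; V=6.666667+4.761905+-1.587302=9.8413
k=3 load: inc=-1.587302, refl=-1.587302·0.714286=-1.1338; V=11.428571+-1.587302+-1.133787=8.7075
k=4 src: inc=-1.133787, refl=-1.133787·-0.333333=0.3779; V=9.841270+-1.133787+0.377929=9.0854
k=5 load: inc=0.377929, refl=0.377929·0.714286=0.2699; V=8.707483+0.377929+0.269949=9.3554
k=6 src: inc=0.269949, refl=0.269949·-0.333333=-0.0900; V=9.085412+0.269949+-0.089983=9.2654
k=7 load: inc=-0.089983, refl=-0.089983·0.714286=-0.0643; V=9.355361+-0.089983+-0.064274=9.2011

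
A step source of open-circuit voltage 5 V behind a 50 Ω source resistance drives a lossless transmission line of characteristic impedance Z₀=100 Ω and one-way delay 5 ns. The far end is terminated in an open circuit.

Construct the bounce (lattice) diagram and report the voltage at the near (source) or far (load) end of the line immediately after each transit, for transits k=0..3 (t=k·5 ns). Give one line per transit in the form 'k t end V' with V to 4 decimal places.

0 0 source 3.3333
1 5 load 6.6667
2 10 source 5.5556
3 15 load 4.4444

Γ_L=1.000000, Γ_S=-0.333333; launch V₁=5·100/150=3.333333
k=0 src: V=3.3333
k=1 load: inc=3.333333, refl=3.333333·1.000000=3.3333; V=0.000000+3.333333+3.333333=6.6667
k=2 src: inc=3.333333, refl=3.333333·-0.333333=-1.1111; V=3.333333+3.333333+-1.111111=5.5556
k=3 load: inc=-1.111111, refl=-1.111111·1.000000=-1.1111; V=6.666667+-1.111111+-1.111111=4.4444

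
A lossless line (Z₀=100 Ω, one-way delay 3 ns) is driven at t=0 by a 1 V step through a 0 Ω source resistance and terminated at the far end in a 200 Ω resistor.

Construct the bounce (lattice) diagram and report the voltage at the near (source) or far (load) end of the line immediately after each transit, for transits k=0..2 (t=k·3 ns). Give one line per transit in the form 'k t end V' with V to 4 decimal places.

Γ_L=0.333333, Γ_S=-1.000000; launch V₁=1·100/100=1.000000
k=0 src: V=1.0000
k=1 load: inc=1.000000, refl=1.000000·0.333333=0.3333; V=0.000000+1.000000+0.333333=1.3333
k=2 src: inc=0.333333, refl=0.333333·-1.000000=-0.3333; V=1.000000+0.333333+-0.333333=1.0000

0 0 source 1.0000
1 3 load 1.3333
2 6 source 1.0000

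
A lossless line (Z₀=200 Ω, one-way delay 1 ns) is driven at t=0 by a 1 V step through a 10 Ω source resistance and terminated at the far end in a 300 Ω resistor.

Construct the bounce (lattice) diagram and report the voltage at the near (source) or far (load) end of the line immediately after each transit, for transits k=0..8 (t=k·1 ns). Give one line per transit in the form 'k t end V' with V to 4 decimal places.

Γ_L=0.200000, Γ_S=-0.904762; launch V₁=1·200/210=0.952381
k=0 src: V=0.9524
k=1 load: inc=0.952381, refl=0.952381·0.200000=0.1905; V=0.000000+0.952381+0.190476=1.1429
k=2 src: inc=0.190476, refl=0.190476·-0.904762=-0.1723; V=0.952381+0.190476+-0.172336=0.9705
k=3 load: inc=-0.172336, refl=-0.172336·0.200000=-0.0345; V=1.142857+-0.172336+-0.034467=0.9361
k=4 src: inc=-0.034467, refl=-0.034467·-0.904762=0.0312; V=0.970522+-0.034467+0.031185=0.9672
k=5 load: inc=0.031185, refl=0.031185·0.200000=0.0062; V=0.936054+0.031185+0.006237=0.9735
k=6 src: inc=0.006237, refl=0.006237·-0.904762=-0.0056; V=0.967239+0.006237+-0.005643=0.9678
k=7 load: inc=-0.005643, refl=-0.005643·0.200000=-0.0011; V=0.973476+-0.005643+-0.001129=0.9667
k=8 src: inc=-0.001129, refl=-0.001129·-0.904762=0.0010; V=0.967833+-0.001129+0.001021=0.9677

0 0 source 0.9524
1 1 load 1.1429
2 2 source 0.9705
3 3 load 0.9361
4 4 source 0.9672
5 5 load 0.9735
6 6 source 0.9678
7 7 load 0.9667
8 8 source 0.9677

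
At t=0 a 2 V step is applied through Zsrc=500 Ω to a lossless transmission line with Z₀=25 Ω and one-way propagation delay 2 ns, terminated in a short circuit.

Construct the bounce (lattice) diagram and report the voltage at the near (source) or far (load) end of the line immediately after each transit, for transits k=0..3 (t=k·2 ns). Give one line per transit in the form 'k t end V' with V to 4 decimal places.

Γ_L=-1.000000, Γ_S=0.904762; launch V₁=2·25/525=0.095238
k=0 src: V=0.0952
k=1 load: inc=0.095238, refl=0.095238·-1.000000=-0.0952; V=0.000000+0.095238+-0.095238=0.0000
k=2 src: inc=-0.095238, refl=-0.095238·0.904762=-0.0862; V=0.095238+-0.095238+-0.086168=-0.0862
k=3 load: inc=-0.086168, refl=-0.086168·-1.000000=0.0862; V=0.000000+-0.086168+0.086168=0.0000

0 0 source 0.0952
1 2 load 0.0000
2 4 source -0.0862
3 6 load 0.0000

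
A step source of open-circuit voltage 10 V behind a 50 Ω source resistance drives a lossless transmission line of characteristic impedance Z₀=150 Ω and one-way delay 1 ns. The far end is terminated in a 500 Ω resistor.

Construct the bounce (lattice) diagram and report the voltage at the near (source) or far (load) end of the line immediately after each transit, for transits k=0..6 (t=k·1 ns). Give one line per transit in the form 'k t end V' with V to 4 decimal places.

Γ_L=0.538462, Γ_S=-0.500000; launch V₁=10·150/200=7.500000
k=0 src: V=7.5000
k=1 load: inc=7.500000, refl=7.500000·0.538462=4.0385; V=0.000000+7.500000+4.038462=11.5385
k=2 src: inc=4.038462, refl=4.038462·-0.500000=-2.0192; V=7.500000+4.038462+-2.019231=9.5192
k=3 load: inc=-2.019231, refl=-2.019231·0.538462=-1.0873; V=11.538462+-2.019231+-1.087278=8.4320
k=4 src: inc=-1.087278, refl=-1.087278·-0.500000=0.5436; V=9.519231+-1.087278+0.543639=8.9756
k=5 load: inc=0.543639, refl=0.543639·0.538462=0.2927; V=8.431953+0.543639+0.292729=9.2683
k=6 src: inc=0.292729, refl=0.292729·-0.500000=-0.1464; V=8.975592+0.292729+-0.146364=9.1220

0 0 source 7.5000
1 1 load 11.5385
2 2 source 9.5192
3 3 load 8.4320
4 4 source 8.9756
5 5 load 9.2683
6 6 source 9.1220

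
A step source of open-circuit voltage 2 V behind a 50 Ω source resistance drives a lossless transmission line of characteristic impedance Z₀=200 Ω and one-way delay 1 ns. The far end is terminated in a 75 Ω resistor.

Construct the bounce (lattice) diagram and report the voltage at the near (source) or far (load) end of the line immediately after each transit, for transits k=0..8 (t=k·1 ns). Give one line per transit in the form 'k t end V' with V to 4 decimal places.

Γ_L=-0.454545, Γ_S=-0.600000; launch V₁=2·200/250=1.600000
k=0 src: V=1.6000
k=1 load: inc=1.600000, refl=1.600000·-0.454545=-0.7273; V=0.000000+1.600000+-0.727273=0.8727
k=2 src: inc=-0.727273, refl=-0.727273·-0.600000=0.4364; V=1.600000+-0.727273+0.436364=1.3091
k=3 load: inc=0.436364, refl=0.436364·-0.454545=-0.1983; V=0.872727+0.436364+-0.198347=1.1107
k=4 src: inc=-0.198347, refl=-0.198347·-0.600000=0.1190; V=1.309091+-0.198347+0.119008=1.2298
k=5 load: inc=0.119008, refl=0.119008·-0.454545=-0.0541; V=1.110744+0.119008+-0.054095=1.1757
k=6 src: inc=-0.054095, refl=-0.054095·-0.600000=0.0325; V=1.229752+-0.054095+0.032457=1.2081
k=7 load: inc=0.032457, refl=0.032457·-0.454545=-0.0148; V=1.175657+0.032457+-0.014753=1.1934
k=8 src: inc=-0.014753, refl=-0.014753·-0.600000=0.0089; V=1.208114+-0.014753+0.008852=1.2022

0 0 source 1.6000
1 1 load 0.8727
2 2 source 1.3091
3 3 load 1.1107
4 4 source 1.2298
5 5 load 1.1757
6 6 source 1.2081
7 7 load 1.1934
8 8 source 1.2022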